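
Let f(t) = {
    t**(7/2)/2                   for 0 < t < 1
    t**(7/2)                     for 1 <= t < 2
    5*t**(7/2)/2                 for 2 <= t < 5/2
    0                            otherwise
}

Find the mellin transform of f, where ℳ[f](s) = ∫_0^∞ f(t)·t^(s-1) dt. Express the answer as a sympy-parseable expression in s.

cuts at 1, 2: linearity sums the 3 kernel integrals
∫ over [0, 1) of t**(7/2)/2·t^(s-1) joins the sum
segment 1 to 2 holds t**(7/2); add its integral
segment 2 to 5/2 holds 5*t**(7/2)/2; add its integral

(-3*2**(s + 7/2) + 5*(5/2)**(s + 7/2) - 1)/(2*s + 7)
  Re(s) > -7/2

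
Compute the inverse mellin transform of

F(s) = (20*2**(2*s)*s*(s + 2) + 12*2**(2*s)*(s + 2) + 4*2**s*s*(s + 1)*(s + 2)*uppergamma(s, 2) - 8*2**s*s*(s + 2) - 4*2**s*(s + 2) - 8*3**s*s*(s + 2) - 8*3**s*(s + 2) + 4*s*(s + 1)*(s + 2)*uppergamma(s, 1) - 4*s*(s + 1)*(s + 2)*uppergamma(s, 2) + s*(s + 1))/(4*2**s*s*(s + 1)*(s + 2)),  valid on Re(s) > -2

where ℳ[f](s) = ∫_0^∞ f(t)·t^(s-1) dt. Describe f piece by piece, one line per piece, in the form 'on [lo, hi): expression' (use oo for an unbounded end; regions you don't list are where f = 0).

f breaks at 1/2, 1, 3/2, 2 into 5 integrals to sum
on [0, 1/2) integrate f = t**2 against the kernel
between 1/2 and 1 the integrand is exp(-2*t)·t^(s-1)
∫ (t + 1)·t^(s-1) over [1, 3/2)
segment [3/2, 2) carries (t + 3); integrate it
between 2 and ∞ the integrand is exp(-t)·t^(s-1)

on [0, 1/2): t**2
on [1/2, 1): exp(-2*t)
on [1, 3/2): t + 1
on [3/2, 2): t + 3
on [2, oo): exp(-t)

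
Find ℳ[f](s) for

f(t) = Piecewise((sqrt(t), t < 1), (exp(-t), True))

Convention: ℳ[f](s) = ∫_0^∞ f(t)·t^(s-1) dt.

along the cuts 1, ℳ[f](s) splits into 2 integrals
on [0, 1): add ∫ sqrt(t)·t^(s-1) dt
on [1, ∞) integrate f = exp(-t) against the kernel

((2*s + 1)*uppergamma(s, 1) + 2)/(2*s + 1)
  Re(s) > -1/2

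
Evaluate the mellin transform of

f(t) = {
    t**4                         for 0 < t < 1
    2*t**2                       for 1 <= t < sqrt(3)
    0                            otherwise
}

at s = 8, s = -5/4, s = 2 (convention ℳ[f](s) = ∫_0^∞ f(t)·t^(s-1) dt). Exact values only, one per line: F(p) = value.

F(8) = 2909/60
F(-5/4) = -76/33 + 8*3**(3/8)/3
F(2) = 25/6

remove the shared t-power first: t**2 on [0, 1); 2 on [1, sqrt(3))
peel off the shared t-power: t**3 on [0, 1); 2*t on [1, sqrt(3))
peel off the power substitution: t**(3/2) on [0, 1); 2*sqrt(t) on [1, 3)
breakpoints 1: one integral from each of the 2 segments
the [0, 1) slice contributes ∫ t**4·t^(s-1) dt
for t in [1, sqrt(3)): the term is ∫ 2*t**2·t^(s-1)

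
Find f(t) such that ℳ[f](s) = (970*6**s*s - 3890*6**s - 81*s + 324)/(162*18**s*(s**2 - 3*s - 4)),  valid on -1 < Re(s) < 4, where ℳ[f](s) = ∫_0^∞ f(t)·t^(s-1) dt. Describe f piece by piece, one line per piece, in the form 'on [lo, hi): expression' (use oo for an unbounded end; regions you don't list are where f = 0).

on [0, 1/18): 9*t
on [1/18, 1/3): 18*t
on [1/3, oo): 1/(6561*t**4)

the common scale on t comes off first: 3*t on [0, 1/6); 6*t on [1/6, 1); 1/(81*t**4) on [1, ∞)
reversing the common scale on t: t on [0, 1/2); 2*t on [1/2, 3); t**(-4) on [3, ∞)
summing 3 kernel integrals split by 1/18, 1/3 yields ℳ[f](s)
over [0, 1/18), the kernel integral of 9*t enters the sum
between 1/18 and 1/3 the integrand is 18*t·t^(s-1)
the [1/3, ∞) slice contributes ∫ 1/(6561*t**4)·t^(s-1) dt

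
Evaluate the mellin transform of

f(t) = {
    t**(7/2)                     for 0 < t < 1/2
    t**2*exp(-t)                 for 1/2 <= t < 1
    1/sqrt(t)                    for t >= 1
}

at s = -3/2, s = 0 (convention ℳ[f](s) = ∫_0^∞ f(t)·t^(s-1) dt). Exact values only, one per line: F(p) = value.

F(-3/2) = -sqrt(pi)*erfc(1) + sqrt(pi)*erfc(sqrt(2)/2) + 5/8
F(0) = -2*exp(-1) + sqrt(2)/56 + 3*exp(-1/2)/2 + 2

reversing the shared t-power: t**(3/2) on [0, 1/2); exp(-t) on [1/2, 1); t**(-5/2) on [1, ∞)
along the cuts 1/2, 1, ℳ[f](s) splits into 3 integrals
between 0 and 1/2 the integrand is t**(7/2)·t^(s-1)
the [1/2, 1) slice contributes ∫ t**2*exp(-t)·t^(s-1) dt
segment 1 to ∞ holds 1/sqrt(t); add its integral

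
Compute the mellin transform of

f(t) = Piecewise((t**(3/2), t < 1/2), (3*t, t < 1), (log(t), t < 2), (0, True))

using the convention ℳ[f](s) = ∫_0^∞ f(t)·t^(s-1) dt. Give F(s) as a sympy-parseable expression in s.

(-2*2**(2*s)*(s + 1)*(2*s + 3) + 6*2**s*s**2*(2*s + 3) + 2*2**s*(s + 1)*(2*s + 3) + 4**s*s*(s + 1)*(2*s + 3)*log(4) + sqrt(2)*s**2*(s + 1) - 3*s**2*(2*s + 3))/(2*2**s*s**2*(s + 1)*(2*s + 3))
  Re(s) > -3/2

along the cuts 1/2, 1, ℳ[f](s) splits into 3 integrals
the [0, 1/2) slice contributes ∫ t**(3/2)·t^(s-1) dt
over [1/2, 1), the kernel integral of 3*t enters the sum
segment [1, 2) carries log(t); integrate it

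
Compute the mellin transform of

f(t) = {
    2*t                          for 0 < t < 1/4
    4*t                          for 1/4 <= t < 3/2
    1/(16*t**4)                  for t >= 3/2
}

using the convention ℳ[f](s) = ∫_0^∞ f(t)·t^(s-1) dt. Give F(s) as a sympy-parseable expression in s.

back out the common scale on t: t on [0, 1/2); 2*t on [1/2, 3); t**(-4) on [3, ∞)
the 3 pieces separated at 1/4, 3/2 each add one integral
segment [0, 1/4) carries 2*t; integrate it
on [1/4, 3/2): add ∫ 4*t·t^(s-1) dt
between 3/2 and ∞ the integrand is 1/(16*t**4)·t^(s-1)

(970*6**s*s - 3890*6**s - 81*s + 324)/(162*2**(2*s)*(s**2 - 3*s - 4))
  -1 < Re(s) < 4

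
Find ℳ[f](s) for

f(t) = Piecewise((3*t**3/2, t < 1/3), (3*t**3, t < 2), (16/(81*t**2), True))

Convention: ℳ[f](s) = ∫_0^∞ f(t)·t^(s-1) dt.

remove the shared t-power first: 3*t/2 on [0, 1/3); 3*t on [1/3, 2); 16/(81*t**4) on [2, ∞)
strip the common scale on t: t on [0, 1/2); 2*t on [1/2, 3); t**(-4) on [3, ∞)
summing 3 kernel integrals split by 1/3, 2 yields ℳ[f](s)
on [0, 1/3) integrate f = 3*t**3/2 against the kernel
segment 1/3 to 2 holds 3*t**3; add its integral
[2, ∞) adds the kernel integral of 16/(81*t**2)

(3880*6**s*s - 7800*6**s - 9*s + 18)/(162*3**s*(s**2 + s - 6))
  -3 < Re(s) < 2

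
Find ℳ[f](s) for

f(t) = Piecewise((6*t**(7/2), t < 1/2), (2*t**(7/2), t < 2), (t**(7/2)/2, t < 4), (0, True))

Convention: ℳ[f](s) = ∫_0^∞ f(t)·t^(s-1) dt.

(8*2**(-s - 7/2) + 3*2**(s + 7/2) + 4**(s + 7/2))/(2*s + 7)
  Re(s) > -7/2

linearity at 1/2, 2 turns ℳ[f](s) into 3 summed integrals
∫ over [0, 1/2) of 6*t**(7/2)·t^(s-1) joins the sum
segment [1/2, 2) carries 2*t**(7/2); integrate it
segment 2 to 4 holds t**(7/2)/2; add its integral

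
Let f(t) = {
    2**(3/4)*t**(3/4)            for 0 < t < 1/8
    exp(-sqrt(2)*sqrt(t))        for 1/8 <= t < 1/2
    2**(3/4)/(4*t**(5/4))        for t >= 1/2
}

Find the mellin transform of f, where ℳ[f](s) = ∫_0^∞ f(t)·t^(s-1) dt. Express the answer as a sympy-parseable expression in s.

(2*2**(2*s)*(4*s - 5)*(4*s + 3)*uppergamma(2*s, 1/2) - 2*2**(2*s)*(4*s - 5)*(4*s + 3)*uppergamma(2*s, 1) - 4*2**(2*s)*(4*s + 3) + sqrt(2)*(4*s - 5))/(8**s*(4*s - 5)*(4*s + 3))
  -3/4 < Re(s) < 5/4

back out the common scale on t: t**(3/4) on [0, 1/4); exp(-sqrt(t)) on [1/4, 1); t**(-5/4) on [1, ∞)
reversing the power substitution: t**(3/2) on [0, 1/2); exp(-t) on [1/2, 1); t**(-5/2) on [1, ∞)
split f at 1/8, 1/2: ℳ[f](s) collects 3 kernel integrals
between 0 and 1/8 the integrand is 2**(3/4)*t**(3/4)·t^(s-1)
for t in [1/8, 1/2): the term is ∫ exp(-sqrt(2)*sqrt(t))·t^(s-1)
segment 1/2 to ∞ holds 2**(3/4)/(4*t**(5/4)); add its integral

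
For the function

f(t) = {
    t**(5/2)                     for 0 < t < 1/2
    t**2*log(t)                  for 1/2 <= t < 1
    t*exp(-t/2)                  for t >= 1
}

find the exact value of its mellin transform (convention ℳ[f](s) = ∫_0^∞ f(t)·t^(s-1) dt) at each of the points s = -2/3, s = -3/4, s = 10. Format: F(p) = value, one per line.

F(-2/3) = 2**(2/3)*(-198*2**(1/3) + 48*sqrt(2) + 132*log(2) + 99 + 352*2**(2/3)*uppergamma(1/3, 1/2))/704
F(-3/4) = 2**(3/4)*(-112*2**(1/4) + 25*sqrt(2) + 70*log(2) + 56 + 175*sqrt(2)*uppergamma(1/4, 1/2))/350
F(10) = -455/65536 + sqrt(2)/102400 + log(2)/49152 + 12252937722*exp(-1/2)

invert the shared t-power to get t**(3/2) on [0, 1/2); t*log(t) on [1/2, 1); exp(-t/2) on [1, ∞)
f breaks at 1/2, 1 into 3 integrals to sum
∫ t**(5/2)·t^(s-1) over [0, 1/2)
for t in [1/2, 1): the term is ∫ t**2*log(t)·t^(s-1)
∫ over [1, ∞) of t*exp(-t/2)·t^(s-1) joins the sum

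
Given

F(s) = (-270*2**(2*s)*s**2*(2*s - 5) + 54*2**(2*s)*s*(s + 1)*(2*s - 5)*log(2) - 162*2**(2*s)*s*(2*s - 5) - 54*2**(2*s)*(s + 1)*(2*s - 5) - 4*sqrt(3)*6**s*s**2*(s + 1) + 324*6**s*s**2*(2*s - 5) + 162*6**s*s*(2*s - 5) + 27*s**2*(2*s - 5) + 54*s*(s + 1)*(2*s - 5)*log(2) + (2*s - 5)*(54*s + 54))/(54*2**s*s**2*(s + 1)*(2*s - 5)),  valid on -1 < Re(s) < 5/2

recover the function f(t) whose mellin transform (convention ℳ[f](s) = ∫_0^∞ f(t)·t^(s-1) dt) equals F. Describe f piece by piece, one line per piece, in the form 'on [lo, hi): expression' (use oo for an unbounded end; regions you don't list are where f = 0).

summing 4 kernel integrals split by 1/2, 2, 3 yields ℳ[f](s)
over [0, 1/2), the kernel integral of t enters the sum
piece [1/2, 2): integrate log(t) against the kernel
piece [2, 3): integrate (t + 3) against the kernel
piece [3, ∞): integrate t**(-5/2) against the kernel

on [0, 1/2): t
on [1/2, 2): log(t)
on [2, 3): t + 3
on [3, oo): t**(-5/2)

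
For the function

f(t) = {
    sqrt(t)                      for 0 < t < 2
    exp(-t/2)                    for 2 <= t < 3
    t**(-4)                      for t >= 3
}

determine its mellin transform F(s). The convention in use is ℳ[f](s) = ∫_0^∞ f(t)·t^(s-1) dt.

(2**s*(s - 4)*(2*s + 1)*uppergamma(s, 1) - 2**s*(s - 4)*(2*s + 1)*uppergamma(s, 3/2) + 2*2**(s + 1/2)*(s - 4) - 3**s*(2*s + 1)/81)/((s - 4)*(2*s + 1))
  -1/2 < Re(s) < 4

integrate the 3 segments split at 2, 3, then add the results
∫ sqrt(t)·t^(s-1) over [0, 2)
segment [2, 3) carries exp(-t/2); integrate it
segment [3, ∞) carries t**(-4); integrate it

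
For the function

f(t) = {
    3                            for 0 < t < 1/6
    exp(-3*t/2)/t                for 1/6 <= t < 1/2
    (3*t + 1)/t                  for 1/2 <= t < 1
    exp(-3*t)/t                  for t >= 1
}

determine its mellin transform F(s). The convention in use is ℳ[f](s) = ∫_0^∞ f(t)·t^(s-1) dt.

(3*2**(2*s)*s*(s - 1)*uppergamma(s - 1, 1/4) - 3*2**(2*s)*s*(s - 1)*uppergamma(s - 1, 3/4) + 6*2**s*s*(s - 1)*uppergamma(s - 1, 3) + 10*3**s*(1 - s) - 4*3**s + 8*6**s*(s - 1) + 2*6**s + 6*s - 6)/(2*6**s*s*(s - 1))
  Re(s) > 0

peel off the shared t-power: 3*t on [0, 1/6); exp(-3*t/2) on [1/6, 1/2); 3*t + 1 on [1/2, 1); …
the common scale on t comes off first: t on [0, 1/2); exp(-t/2) on [1/2, 3/2); t + 1 on [3/2, 3); …
f breaks at 1/6, 1/2, 1 into 4 integrals to sum
over [0, 1/6), the kernel integral of 3 enters the sum
for t in [1/6, 1/2): the term is ∫ exp(-3*t/2)/t·t^(s-1)
on [1/2, 1) integrate f = (3*t + 1)/t against the kernel
segment [1, ∞) carries exp(-3*t)/t; integrate it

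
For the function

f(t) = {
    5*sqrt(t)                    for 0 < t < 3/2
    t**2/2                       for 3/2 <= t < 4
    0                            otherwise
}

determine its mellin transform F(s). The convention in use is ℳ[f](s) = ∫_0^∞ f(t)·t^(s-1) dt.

cuts at 3/2: linearity sums the 2 kernel integrals
over [0, 3/2), the kernel integral of 5*sqrt(t) enters the sum
segment 3/2 to 4 holds t**2/2; add its integral

(20*(3/2)**(s + 1/2)*(s + 2) - (3/2)**(s + 2)*(2*s + 1) + 4**(s + 2)*(2*s + 1))/(2*(s + 2)*(2*s + 1))
  Re(s) > -1/2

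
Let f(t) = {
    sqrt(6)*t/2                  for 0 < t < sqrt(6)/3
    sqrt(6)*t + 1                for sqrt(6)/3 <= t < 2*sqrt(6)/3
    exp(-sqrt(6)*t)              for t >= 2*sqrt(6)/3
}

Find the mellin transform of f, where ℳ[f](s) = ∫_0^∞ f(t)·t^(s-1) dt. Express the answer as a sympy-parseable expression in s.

(2**s*s*(s + 1)*uppergamma(s, 4) - 2*4**s*s - 4**s + 5*8**s*s + 8**s)/((3/2)**(s/2)*4**s*s*(s + 1))
  Re(s) > -1

reversing the power substitution: sqrt(6)*sqrt(t)/2 on [0, 2/3); sqrt(6)*sqrt(t) + 1 on [2/3, 8/3); exp(-sqrt(6)*sqrt(t)) on [8/3, ∞)
undo the common scale on t: sqrt(t) on [0, 1); 2*sqrt(t) + 1 on [1, 4); exp(-2*sqrt(t)) on [4, ∞)
the power substitution comes off first: t on [0, 1); 2*t + 1 on [1, 2); exp(-2*t) on [2, ∞)
decompose at sqrt(6)/3, 2*sqrt(6)/3; ℳ[f](s) sums the 3 pieces' integrals
∫ over [0, sqrt(6)/3) of sqrt(6)*t/2·t^(s-1) joins the sum
segment [sqrt(6)/3, 2*sqrt(6)/3) carries (sqrt(6)*t + 1); integrate it
for t in [2*sqrt(6)/3, ∞): the term is ∫ exp(-sqrt(6)*t)·t^(s-1)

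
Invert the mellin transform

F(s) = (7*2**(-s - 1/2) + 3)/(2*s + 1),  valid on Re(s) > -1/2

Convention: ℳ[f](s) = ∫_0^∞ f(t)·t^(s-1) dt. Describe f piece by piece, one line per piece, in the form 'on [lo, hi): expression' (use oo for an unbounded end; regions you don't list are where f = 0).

on [0, 1/2): 5*sqrt(t)
on [1/2, 1): 3*sqrt(t)/2

linearity at 1/2 turns ℳ[f](s) into 2 summed integrals
over [0, 1/2), the kernel integral of 5*sqrt(t) enters the sum
the [1/2, 1) slice contributes ∫ 3*sqrt(t)/2·t^(s-1) dt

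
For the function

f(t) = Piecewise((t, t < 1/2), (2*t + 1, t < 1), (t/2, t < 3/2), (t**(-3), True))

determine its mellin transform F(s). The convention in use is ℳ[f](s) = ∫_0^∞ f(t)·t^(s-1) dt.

(270*2**s*s**2 - 702*2**s*s - 324*2**s + 49*3**s*s**2 - 275*3**s*s - 162*s**2 + 378*s + 324)/(108*2**s*s*(s**2 - 2*s - 3))
  -1 < Re(s) < 3

the 4 pieces separated at 1/2, 1, 3/2 each add one integral
[0, 1/2) adds the kernel integral of t
over [1/2, 1), the kernel integral of (2*t + 1) enters the sum
∫ over [1, 3/2) of t/2·t^(s-1) joins the sum
on [3/2, ∞) integrate f = t**(-3) against the kernel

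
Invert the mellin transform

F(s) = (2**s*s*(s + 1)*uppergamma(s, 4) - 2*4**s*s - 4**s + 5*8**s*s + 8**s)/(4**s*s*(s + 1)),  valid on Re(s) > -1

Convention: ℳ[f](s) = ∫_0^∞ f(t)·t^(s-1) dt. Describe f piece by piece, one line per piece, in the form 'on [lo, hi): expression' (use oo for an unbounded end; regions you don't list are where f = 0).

linearity at 1, 2 turns ℳ[f](s) into 3 summed integrals
segment 0 to 1 holds t; add its integral
∫ (2*t + 1)·t^(s-1) over [1, 2)
between 2 and ∞ the integrand is exp(-2*t)·t^(s-1)

on [0, 1): t
on [1, 2): 2*t + 1
on [2, oo): exp(-2*t)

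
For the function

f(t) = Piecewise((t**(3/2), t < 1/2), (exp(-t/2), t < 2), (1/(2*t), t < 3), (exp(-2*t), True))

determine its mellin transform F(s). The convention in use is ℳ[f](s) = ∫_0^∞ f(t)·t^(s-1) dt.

(12*24**s*(s - 1)*(2*s + 3)*uppergamma(s, 1/4) - 12*24**s*(s - 1)*(2*s + 3)*uppergamma(s, 1) - 3*24**s*(2*s + 3) + 2*36**s*(2*s + 3) + 12*6**s*(s - 1)*(2*s + 3)*uppergamma(s, 6) + 6*sqrt(2)*6**s*(s - 1))/(12*12**s*(s - 1)*(2*s + 3))
  Re(s) > -3/2

split f at 1/2, 2, 3: ℳ[f](s) collects 4 kernel integrals
∫ over [0, 1/2) of t**(3/2)·t^(s-1) joins the sum
[1/2, 2) adds the kernel integral of exp(-t/2)
for t in [2, 3): the term is ∫ 1/(2*t)·t^(s-1)
on [3, ∞) integrate f = exp(-2*t) against the kernel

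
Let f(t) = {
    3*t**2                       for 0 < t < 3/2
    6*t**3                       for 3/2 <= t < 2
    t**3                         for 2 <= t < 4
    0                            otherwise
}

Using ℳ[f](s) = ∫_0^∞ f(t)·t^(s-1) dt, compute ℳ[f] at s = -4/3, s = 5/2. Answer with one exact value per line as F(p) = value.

cuts at 3/2, 2: linearity sums the 3 kernel integrals
piece [0, 3/2): integrate 3*t**2 against the kernel
between 3/2 and 2 the integrand is 6*t**3·t^(s-1)
∫ over [2, 4) of t**3·t^(s-1) joins the sum

F(-4/3) = 3*2**(1/3)*(-3*3**(2/3) + 32 + 40*2**(1/3))/20
F(5/2) = -27*sqrt(6)/11 + 320*sqrt(2)/11 + 4096/11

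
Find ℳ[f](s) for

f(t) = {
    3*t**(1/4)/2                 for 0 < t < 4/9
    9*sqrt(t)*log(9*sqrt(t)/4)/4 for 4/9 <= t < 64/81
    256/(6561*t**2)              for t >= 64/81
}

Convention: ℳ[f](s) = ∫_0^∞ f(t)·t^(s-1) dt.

invert the power substitution to get 3*sqrt(t)/2 on [0, 2/3); 9*t*log(9*t/4)/4 on [2/3, 8/9); 256/(6561*t**4) on [8/9, ∞)
reversing the common scale on t: sqrt(6)*sqrt(t)/2 on [0, 1); 3*t*log(3*t/2)/2 on [1, 4/3); 16/(81*t**4) on [4/3, ∞)
remove the common scale on t first: sqrt(t) on [0, 3/2); t*log(t) on [3/2, 2); t**(-4) on [2, ∞)
breakpoints 4/9, 64/81: one integral from each of the 3 segments
∫ over [0, 4/9) of 3*t**(1/4)/2·t^(s-1) joins the sum
[4/9, 64/81) adds the kernel integral of 9*sqrt(t)*log(9*sqrt(t)/4)/4
∫ 256/(6561*t**2)·t^(s-1) over [64/81, ∞)

(64*2**(4*s)*s*(2*s - 4)*(4*s + 1)*log(2) - 32*2**(4*s)*(2*s - 4)*(4*s + 1) + 32*2**(4*s)*(2*s - 4)*(4*s + 1)*log(2) - 2**(4*s)*(4*s + 1)*(4*s**2 + 4*s + 1) - 48*3**(2*s)*s*(2*s - 4)*(4*s + 1)*log(3) + 48*3**(2*s)*s*(2*s - 4)*(4*s + 1)*log(2) - 24*3**(2*s)*(2*s - 4)*(4*s + 1)*log(3) + 24*3**(2*s)*(2*s - 4)*(4*s + 1)*log(2) + 24*3**(2*s)*(2*s - 4)*(4*s + 1) + 16*3**(2*s)*sqrt(6)*(2*s - 4)*(4*s**2 + 4*s + 1))/(8*(9/2)**(2*s)*(2*s - 4)*(4*s + 1)*(4*s**2 + 4*s + 1))
  -1/4 < Re(s) < 2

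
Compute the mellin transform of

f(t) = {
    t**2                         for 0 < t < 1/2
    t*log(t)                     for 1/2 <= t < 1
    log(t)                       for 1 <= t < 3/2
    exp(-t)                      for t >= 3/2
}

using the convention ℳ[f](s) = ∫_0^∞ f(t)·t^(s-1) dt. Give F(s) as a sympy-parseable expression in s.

split f at 1/2, 1, 3/2: ℳ[f](s) collects 4 kernel integrals
between 0 and 1/2 the integrand is t**2·t^(s-1)
the [1/2, 1) slice contributes ∫ t*log(t)·t^(s-1) dt
on [1, 3/2): add ∫ log(t)·t^(s-1) dt
∫ exp(-t)·t^(s-1) over [3/2, ∞)

(4*2**s*s**2*(s + 2)*(s**2 + 2*s + 1)*uppergamma(s, 3/2) - 4*2**s*s**2*(s + 2) + 4*2**s*(s + 2)*(s**2 + 2*s + 1) + 3**s*s*(s + 2)*(-4*log(2) + 4*log(3))*(s**2 + 2*s + 1) - 4*3**s*(s + 2)*(s**2 + 2*s + 1) + s**3*(s + 2)*log(4) + s**2*(s + 2)*log(4) + 2*s**2*(s + 2) + s**2*(s**2 + 2*s + 1))/(4*2**s*s**2*(s + 2)*(s**2 + 2*s + 1))
  Re(s) > -2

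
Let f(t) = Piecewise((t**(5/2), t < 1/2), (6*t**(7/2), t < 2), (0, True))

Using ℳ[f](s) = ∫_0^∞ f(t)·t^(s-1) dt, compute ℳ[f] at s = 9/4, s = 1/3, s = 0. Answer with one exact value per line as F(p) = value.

F(9/4) = 2**(1/4)*(-17 + 58368*sqrt(2))/1748
F(1/3) = 3*2**(1/6)*(-7 + 1632*2**(2/3))/391
F(0) = 478*sqrt(2)/35

slice at 1/2, transform all 2 pieces, and sum them
∫ over [0, 1/2) of t**(5/2)·t^(s-1) joins the sum
segment 1/2 to 2 holds 6*t**(7/2); add its integral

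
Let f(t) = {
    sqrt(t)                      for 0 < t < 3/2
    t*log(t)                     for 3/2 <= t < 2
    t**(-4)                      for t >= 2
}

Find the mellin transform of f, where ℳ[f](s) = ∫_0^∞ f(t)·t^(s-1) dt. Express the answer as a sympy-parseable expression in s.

summing 3 kernel integrals split by 3/2, 2 yields ℳ[f](s)
over [0, 3/2), the kernel integral of sqrt(t) enters the sum
on [3/2, 2): add ∫ t*log(t)·t^(s-1) dt
the [2, ∞) slice contributes ∫ t**(-4)·t^(s-1) dt

(-32*2**(2*s)*(s - 4)*(2*s + 1) + 3**s*s*(s - 4)*(2*s + 1)*(-24*log(3) + 24*log(2)) + 3**s*(s - 4)*(2*s + 1)*(-24*log(3) + 24*log(2)) + 24*3**s*(s - 4)*(2*s + 1) + 16*3**s*sqrt(6)*(s - 4)*(s**2 + 2*s + 1) + 32*4**s*s*(s - 4)*(2*s + 1)*log(2) + 32*4**s*(s - 4)*(2*s + 1)*log(2) - 4**s*(2*s + 1)*(s**2 + 2*s + 1))/(16*2**s*(s - 4)*(2*s + 1)*(s**2 + 2*s + 1))
  -1/2 < Re(s) < 4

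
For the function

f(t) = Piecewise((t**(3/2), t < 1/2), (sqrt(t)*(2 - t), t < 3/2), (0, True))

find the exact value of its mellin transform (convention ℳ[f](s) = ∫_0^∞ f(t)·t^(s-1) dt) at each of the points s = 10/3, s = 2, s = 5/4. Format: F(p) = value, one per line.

F(10/3) = 3*2**(1/6)*(-70 + 1269*3**(5/6))/10672
F(2) = -9*sqrt(2)/140 + 117*sqrt(6)/280
F(5/4) = 3*2**(1/4)*(-10 + 23*3**(3/4))/154

peel off the shared t-power: t on [0, 1/2); 2 - t on [1/2, 3/2)
cuts at 1/2: linearity sums the 2 kernel integrals
the [0, 1/2) slice contributes ∫ t**(3/2)·t^(s-1) dt
on [1/2, 3/2) integrate f = sqrt(t)*(2 - t) against the kernel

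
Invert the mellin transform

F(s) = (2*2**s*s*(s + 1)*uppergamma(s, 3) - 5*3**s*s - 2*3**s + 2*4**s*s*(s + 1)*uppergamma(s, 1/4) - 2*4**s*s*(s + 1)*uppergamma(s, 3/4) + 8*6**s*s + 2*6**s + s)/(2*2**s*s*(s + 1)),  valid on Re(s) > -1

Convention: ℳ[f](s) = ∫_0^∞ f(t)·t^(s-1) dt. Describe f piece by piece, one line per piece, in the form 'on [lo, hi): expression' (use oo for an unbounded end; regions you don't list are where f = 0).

breakpoints 1/2, 3/2, 3: one integral from each of the 4 segments
on [0, 1/2): add ∫ t·t^(s-1) dt
∫ over [1/2, 3/2) of exp(-t/2)·t^(s-1) joins the sum
over [3/2, 3), the kernel integral of (t + 1) enters the sum
∫ exp(-t)·t^(s-1) over [3, ∞)

on [0, 1/2): t
on [1/2, 3/2): exp(-t/2)
on [3/2, 3): t + 1
on [3, oo): exp(-t)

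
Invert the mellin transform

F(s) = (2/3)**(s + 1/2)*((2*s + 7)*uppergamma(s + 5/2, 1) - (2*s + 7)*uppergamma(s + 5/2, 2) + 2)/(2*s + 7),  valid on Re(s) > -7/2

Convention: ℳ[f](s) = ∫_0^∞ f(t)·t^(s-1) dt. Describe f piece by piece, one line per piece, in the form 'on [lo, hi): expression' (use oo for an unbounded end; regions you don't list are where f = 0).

on [0, 2/3): 27*t**(7/2)/8
on [2/3, 4/3): 9*t**(5/2)*exp(-3*t/2)/4

reversing the shared t-power: 27*t**3/8 on [0, 2/3); 9*t**2*exp(-3*t/2)/4 on [2/3, 4/3)
remove the common scale on t first: t**3 on [0, 1); t**2*exp(-t) on [1, 2)
strip the shared t-power: t on [0, 1); exp(-t) on [1, 2)
integrate the 2 segments split at 2/3, then add the results
on [0, 2/3): add ∫ 27*t**(7/2)/8·t^(s-1) dt
segment 2/3 to 4/3 holds 9*t**(5/2)*exp(-3*t/2)/4; add its integral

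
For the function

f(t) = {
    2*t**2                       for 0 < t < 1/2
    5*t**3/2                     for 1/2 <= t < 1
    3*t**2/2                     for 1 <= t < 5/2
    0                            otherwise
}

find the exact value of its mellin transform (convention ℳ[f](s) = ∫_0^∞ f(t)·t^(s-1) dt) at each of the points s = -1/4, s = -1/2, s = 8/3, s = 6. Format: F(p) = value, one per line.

the 3 pieces separated at 1/2, 1 each add one integral
on [0, 1/2): add ∫ 2*t**2·t^(s-1) dt
on [1/2, 1) integrate f = 5*t**3/2 against the kernel
for t in [1, 5/2): the term is ∫ 3*t**2/2·t^(s-1)

F(-1/4) = 4/77 + 53*2**(1/4)/308 + 15*2**(1/4)*5**(3/4)/14
F(-1/2) = 5*sqrt(2)/24 + 5*sqrt(10)/4
F(8/3) = 99*2**(1/3)/15232 + 57/476 + 5625*2**(1/3)*5**(2/3)/896
F(6) = 10550219/36864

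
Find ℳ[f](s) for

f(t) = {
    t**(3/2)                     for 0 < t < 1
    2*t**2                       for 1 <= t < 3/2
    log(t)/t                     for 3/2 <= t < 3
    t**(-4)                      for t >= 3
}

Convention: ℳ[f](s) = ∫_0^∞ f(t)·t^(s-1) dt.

(324*2**s*(s - 4)*(s + 2)*(s**2 - 2*s + 1) - 324*2**s*(s - 4)*(2*s + 3)*(s**2 - 2*s + 1) - 108*3**s*s*(s - 4)*(s + 2)*(2*s + 3)*log(3) + 108*3**s*s*(s - 4)*(s + 2)*(2*s + 3)*log(2) - 108*3**s*(s - 4)*(s + 2)*(2*s + 3)*log(2) + 108*3**s*(s - 4)*(s + 2)*(2*s + 3) + 108*3**s*(s - 4)*(s + 2)*(2*s + 3)*log(3) + 729*3**s*(s - 4)*(2*s + 3)*(s**2 - 2*s + 1) + 54*6**s*s*(s - 4)*(s + 2)*(2*s + 3)*log(3) - 54*6**s*(s - 4)*(s + 2)*(2*s + 3)*log(3) - 54*6**s*(s - 4)*(s + 2)*(2*s + 3) - 2*6**s*(s + 2)*(2*s + 3)*(s**2 - 2*s + 1))/(162*2**s*(s - 4)*(s + 2)*(2*s + 3)*(s**2 - 2*s + 1))
  -3/2 < Re(s) < 4

cuts at 1, 3/2, 3: linearity sums the 4 kernel integrals
for t in [0, 1): the term is ∫ t**(3/2)·t^(s-1)
∫ over [1, 3/2) of 2*t**2·t^(s-1) joins the sum
over [3/2, 3), the kernel integral of log(t)/t enters the sum
between 3 and ∞ the integrand is t**(-4)·t^(s-1)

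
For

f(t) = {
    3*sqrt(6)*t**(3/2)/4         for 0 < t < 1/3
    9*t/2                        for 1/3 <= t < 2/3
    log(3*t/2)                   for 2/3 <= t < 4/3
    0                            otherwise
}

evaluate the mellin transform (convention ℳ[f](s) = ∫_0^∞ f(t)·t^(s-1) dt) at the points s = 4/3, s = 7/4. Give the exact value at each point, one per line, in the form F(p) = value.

the common scale on t comes off first: sqrt(2)*t**(3/2)/4 on [0, 1); 3*t/2 on [1, 2); log(t/2) on [2, 4)
back out the common scale on t: t**(3/2) on [0, 1/2); 3*t on [1/2, 1); log(t) on [1, 2)
breakpoints 1/3, 2/3: one integral from each of the 3 segments
∫ over [0, 1/3) of 3*sqrt(6)*t**(3/2)/4·t^(s-1) joins the sum
over [1/3, 2/3), the kernel integral of 9*t/2 enters the sum
for t in [2/3, 4/3): the term is ∫ log(3*t/2)·t^(s-1)

F(4/3) = 3**(2/3)*(-714*2**(2/3) - 204 + 28*sqrt(2) + 952*2**(2/3)*log(2) + 1173*2**(1/3))/2856
F(7/4) = 3**(1/4)*(-17765*sqrt(2) - 3822 + 32032*sqrt(2)*log(2) + 19864*2**(3/4))/63063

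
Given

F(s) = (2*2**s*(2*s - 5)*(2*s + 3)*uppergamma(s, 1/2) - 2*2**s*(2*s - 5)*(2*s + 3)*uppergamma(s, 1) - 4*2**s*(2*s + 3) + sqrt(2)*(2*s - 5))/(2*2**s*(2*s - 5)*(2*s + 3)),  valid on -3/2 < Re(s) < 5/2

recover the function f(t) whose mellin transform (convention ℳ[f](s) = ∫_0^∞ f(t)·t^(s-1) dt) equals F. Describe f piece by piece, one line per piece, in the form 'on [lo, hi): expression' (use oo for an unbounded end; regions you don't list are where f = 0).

breakpoints 1/2, 1: one integral from each of the 3 segments
piece [0, 1/2): integrate t**(3/2) against the kernel
segment [1/2, 1) carries exp(-t); integrate it
on [1, ∞): add ∫ t**(-5/2)·t^(s-1) dt

on [0, 1/2): t**(3/2)
on [1/2, 1): exp(-t)
on [1, oo): t**(-5/2)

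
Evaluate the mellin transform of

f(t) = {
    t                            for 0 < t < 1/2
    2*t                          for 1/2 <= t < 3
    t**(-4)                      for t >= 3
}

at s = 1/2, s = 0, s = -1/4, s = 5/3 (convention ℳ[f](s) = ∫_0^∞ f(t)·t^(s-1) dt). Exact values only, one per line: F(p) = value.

F(1/2) = sqrt(2)*(-189 + 2270*sqrt(6))/1134
F(0) = 1783/324
F(-1/4) = -2*2**(1/4)/3 + 11020*3**(3/4)/4131
F(5/3) = 2**(1/3)*(-189 + 13640*6**(2/3))/4032

split f at 1/2, 3: ℳ[f](s) collects 3 kernel integrals
the [0, 1/2) slice contributes ∫ t·t^(s-1) dt
over [1/2, 3), the kernel integral of 2*t enters the sum
between 3 and ∞ the integrand is t**(-4)·t^(s-1)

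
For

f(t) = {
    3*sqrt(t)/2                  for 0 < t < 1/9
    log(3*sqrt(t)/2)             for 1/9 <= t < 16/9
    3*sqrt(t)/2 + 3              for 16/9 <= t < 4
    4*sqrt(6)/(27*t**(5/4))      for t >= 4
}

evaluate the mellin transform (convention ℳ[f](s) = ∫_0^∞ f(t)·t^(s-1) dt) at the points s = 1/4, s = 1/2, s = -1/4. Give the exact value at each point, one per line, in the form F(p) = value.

F(1/4) = sqrt(3)*(-330 + sqrt(2) + 108*log(2) + 144*sqrt(6))/27
F(1/2) = 8*sqrt(3)/81 + 10*log(2)/3 + 11/2
F(-1/4) = sqrt(3)*(-486*log(2) + sqrt(2) + 648)/81

the power substitution comes off first: 3*t/2 on [0, 1/3); log(3*t/2) on [1/3, 4/3); 3*t/2 + 3 on [4/3, 2); …
the common scale on t comes off first: t on [0, 1/2); log(t) on [1/2, 2); t + 3 on [2, 3); …
treat the 4 regions marked off by 1/9, 16/9, 4 separately and sum
on [0, 1/9): add ∫ 3*sqrt(t)/2·t^(s-1) dt
piece [1/9, 16/9): integrate log(3*sqrt(t)/2) against the kernel
segment [16/9, 4) carries (3*sqrt(t)/2 + 3); integrate it
piece [4, ∞): integrate 4*sqrt(6)/(27*t**(5/4)) against the kernel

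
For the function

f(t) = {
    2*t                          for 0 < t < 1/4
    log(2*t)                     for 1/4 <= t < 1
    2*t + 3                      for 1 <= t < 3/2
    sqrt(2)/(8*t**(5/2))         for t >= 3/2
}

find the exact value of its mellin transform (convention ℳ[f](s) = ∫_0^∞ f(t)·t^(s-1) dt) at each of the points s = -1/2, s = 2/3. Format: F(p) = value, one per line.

F(-1/2) = -6*log(2) + sqrt(2)/81 + 8
F(2/3) = -159/20 + 2**(1/3)*3**(1/6)/33 + 3*2**(2/3)*log(2)/8 + 51*2**(2/3)/80 + 3*log(2)/2 + 63*18**(1/3)/20

strip the common scale on t: t on [0, 1/2); log(t) on [1/2, 2); t + 3 on [2, 3); …
f breaks at 1/4, 1, 3/2 into 4 integrals to sum
on [0, 1/4): add ∫ 2*t·t^(s-1) dt
over [1/4, 1), the kernel integral of log(2*t) enters the sum
segment 1 to 3/2 holds (2*t + 3); add its integral
for t in [3/2, ∞): the term is ∫ sqrt(2)/(8*t**(5/2))·t^(s-1)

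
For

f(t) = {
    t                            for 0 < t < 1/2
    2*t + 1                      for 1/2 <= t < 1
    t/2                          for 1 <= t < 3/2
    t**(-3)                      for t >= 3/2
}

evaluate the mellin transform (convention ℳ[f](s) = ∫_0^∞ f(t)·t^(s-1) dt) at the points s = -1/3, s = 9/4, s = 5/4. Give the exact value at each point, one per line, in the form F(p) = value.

F(-1/3) = 2**(1/3)*(-405*2**(2/3) + 437*3**(2/3) + 2430)/1080
F(9/4) = 2**(3/4)*(-70 + 424*2**(1/4) + 659*3**(1/4))/936
F(5/4) = 2**(3/4)*(-322 + 475*3**(1/4) + 924*2**(1/4))/1260

f breaks at 1/2, 1, 3/2 into 4 integrals to sum
over [0, 1/2), the kernel integral of t enters the sum
∫ (2*t + 1)·t^(s-1) over [1/2, 1)
the [1, 3/2) slice contributes ∫ t/2·t^(s-1) dt
on [3/2, ∞): add ∫ t**(-3)·t^(s-1) dt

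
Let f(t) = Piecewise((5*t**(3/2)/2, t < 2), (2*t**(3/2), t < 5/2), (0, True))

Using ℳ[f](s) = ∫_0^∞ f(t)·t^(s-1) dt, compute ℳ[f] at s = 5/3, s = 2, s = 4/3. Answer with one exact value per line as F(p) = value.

F(5/3) = 3*2**(1/6)*(32 + 125*2**(2/3)*5**(1/6))/76
F(2) = 8*sqrt(2)/7 + 125*sqrt(10)/28
F(4/3) = 3*2**(1/6)*(8*2**(2/3) + 25*5**(5/6))/34

f breaks at 2 into 2 integrals to sum
∫ over [0, 2) of 5*t**(3/2)/2·t^(s-1) joins the sum
over [2, 5/2), the kernel integral of 2*t**(3/2) enters the sum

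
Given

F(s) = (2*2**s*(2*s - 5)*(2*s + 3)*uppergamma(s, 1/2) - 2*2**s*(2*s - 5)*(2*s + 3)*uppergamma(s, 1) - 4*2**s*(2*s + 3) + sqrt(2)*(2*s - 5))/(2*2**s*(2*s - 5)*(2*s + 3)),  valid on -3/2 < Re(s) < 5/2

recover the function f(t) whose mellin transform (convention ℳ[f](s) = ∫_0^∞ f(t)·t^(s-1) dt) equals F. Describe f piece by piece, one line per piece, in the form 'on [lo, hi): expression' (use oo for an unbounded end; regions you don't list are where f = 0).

decompose at 1/2, 1; ℳ[f](s) sums the 3 pieces' integrals
for t in [0, 1/2): the term is ∫ t**(3/2)·t^(s-1)
on [1/2, 1): add ∫ exp(-t)·t^(s-1) dt
segment [1, ∞) carries t**(-5/2); integrate it

on [0, 1/2): t**(3/2)
on [1/2, 1): exp(-t)
on [1, oo): t**(-5/2)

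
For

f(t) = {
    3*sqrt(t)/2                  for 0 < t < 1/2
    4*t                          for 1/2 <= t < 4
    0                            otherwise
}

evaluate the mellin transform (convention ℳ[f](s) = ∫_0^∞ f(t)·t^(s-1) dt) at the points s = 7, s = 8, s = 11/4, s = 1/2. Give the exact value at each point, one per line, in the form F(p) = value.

breakpoints 1/2: one integral from each of the 2 segments
between 0 and 1/2 the integrand is 3*sqrt(t)/2·t^(s-1)
between 1/2 and 4 the integrand is 4*t·t^(s-1)

F(7) = sqrt(2)/1280 + 16777215/512
F(8) = 3*sqrt(2)/8704 + 134217727/1152
F(11/4) = -2**(1/4)/15 + 3*2**(3/4)/104 + 2048*sqrt(2)/15
F(1/2) = 265/12 - 2*sqrt(2)/3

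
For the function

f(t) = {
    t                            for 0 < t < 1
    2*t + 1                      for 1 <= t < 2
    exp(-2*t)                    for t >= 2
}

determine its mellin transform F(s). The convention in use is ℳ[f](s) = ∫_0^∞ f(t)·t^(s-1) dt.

the 3 pieces separated at 1, 2 each add one integral
for t in [0, 1): the term is ∫ t·t^(s-1)
for t in [1, 2): the term is ∫ (2*t + 1)·t^(s-1)
on [2, ∞) integrate f = exp(-2*t) against the kernel

(2**s*s*(s + 1)*uppergamma(s, 4) - 2*4**s*s - 4**s + 5*8**s*s + 8**s)/(4**s*s*(s + 1))
  Re(s) > -1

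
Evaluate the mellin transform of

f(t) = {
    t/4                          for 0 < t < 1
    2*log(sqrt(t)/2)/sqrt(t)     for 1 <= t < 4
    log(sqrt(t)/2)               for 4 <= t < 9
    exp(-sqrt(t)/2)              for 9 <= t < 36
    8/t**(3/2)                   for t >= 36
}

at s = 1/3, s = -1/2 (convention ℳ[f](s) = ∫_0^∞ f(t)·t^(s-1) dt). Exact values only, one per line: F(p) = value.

F(1/3) = -27*2**(2/3)/2 - 9*3**(2/3)/2 + log(2**(-12 - 3*3**(2/3))*3**(3*3**(2/3))) - 2*2**(2/3)*uppergamma(2/3, 3) + 2*6**(2/3)/63 + 2*2**(2/3)*uppergamma(2/3, 3/2) + 579/16
F(-1/2) = -4*log(2)/3 - 2*log(3)/3 - expint(2, 3)/3 + 2*expint(2, 3/2)/3 + 257/162

remove the power substitution first: t**2/4 on [0, 1); 2*log(t/2)/t on [1, 2); log(t/2) on [2, 3); …
remove the common scale on t first: t**2 on [0, 1/2); log(t)/t on [1/2, 1); log(t) on [1, 3/2); …
slice at 1, 4, 9, 36, transform all 5 pieces, and sum them
on [0, 1) integrate f = t/4 against the kernel
over [1, 4), the kernel integral of 2*log(sqrt(t)/2)/sqrt(t) enters the sum
piece [4, 9): integrate log(sqrt(t)/2) against the kernel
∫ exp(-sqrt(t)/2)·t^(s-1) over [9, 36)
∫ over [36, ∞) of 8/t**(3/2)·t^(s-1) joins the sum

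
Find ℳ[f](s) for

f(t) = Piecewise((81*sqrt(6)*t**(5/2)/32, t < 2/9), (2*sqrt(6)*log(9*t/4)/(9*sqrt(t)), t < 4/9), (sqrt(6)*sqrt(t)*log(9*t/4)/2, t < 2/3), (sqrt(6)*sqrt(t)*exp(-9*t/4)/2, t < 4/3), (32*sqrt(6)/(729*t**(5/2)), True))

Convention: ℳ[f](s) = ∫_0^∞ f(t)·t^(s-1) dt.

3**(-s - 1/2)*(108*2**(s + 1/2)*(-2*s + (s + 1/2)**2)*(s - 5/2)*(s + 1/2)**2*(s + 5/2)*uppergamma(s + 1/2, 3/2) - 108*2**(s + 1/2)*(-2*s + (s + 1/2)**2)*(s - 5/2)*(s + 1/2)**2*(s + 5/2)*uppergamma(s + 1/2, 3) + 108*2**(s + 1/2)*(-2*s + (s + 1/2)**2)*(s - 5/2)*(s + 5/2) - 108*2**(s + 1/2)*(s - 5/2)*(s + 1/2)**2*(s + 5/2) - 108*3**(s + 1/2)*(-2*s + (s + 1/2)**2)*(s - 5/2)*(s + 1/2)*(s + 5/2)*log(2) + 108*3**(s + 1/2)*(-2*s + (s + 1/2)**2)*(s - 5/2)*(s + 1/2)*(s + 5/2)*log(3) - 108*3**(s + 1/2)*(-2*s + (s + 1/2)**2)*(s - 5/2)*(s + 5/2) - 4*6**(s + 1/2)*(-2*s + (s + 1/2)**2)*(s + 1/2)**2*(s + 5/2) + 27*(-2*s + (s + 1/2)**2)*(s - 5/2)*(s + 1/2)**2 + 216*(s - 5/2)*(s + 1/2)**3*(s + 5/2)*log(2) - 216*(s - 5/2)*(s + 1/2)**2*(s + 5/2)*log(2) + 216*(s - 5/2)*(s + 1/2)**2*(s + 5/2))/(108*(3/2)**s*(-2*s + (s + 1/2)**2)*(s - 5/2)*(s + 1/2)**2*(s + 5/2))
  -5/2 < Re(s) < 5/2

back out the common scale on t: 9*t**(5/2)/4 on [0, 1/3); 2*log(3*t/2)/(3*sqrt(t)) on [1/3, 2/3); sqrt(t)*log(3*t/2) on [2/3, 1); …
strip the shared t-power: 9*t**2/4 on [0, 1/3); 2*log(3*t/2)/(3*t) on [1/3, 2/3); log(3*t/2) on [2/3, 1); …
peel off the common scale on t: t**2 on [0, 1/2); log(t)/t on [1/2, 1); log(t) on [1, 3/2); …
treat the 5 regions marked off by 2/9, 4/9, 2/3, 4/3 separately and sum
segment 0 to 2/9 holds 81*sqrt(6)*t**(5/2)/32; add its integral
over [2/9, 4/9), the kernel integral of 2*sqrt(6)*log(9*t/4)/(9*sqrt(t)) enters the sum
segment 4/9 to 2/3 holds sqrt(6)*sqrt(t)*log(9*t/4)/2; add its integral
[2/3, 4/3) adds the kernel integral of sqrt(6)*sqrt(t)*exp(-9*t/4)/2
on [4/3, ∞) integrate f = 32*sqrt(6)/(729*t**(5/2)) against the kernel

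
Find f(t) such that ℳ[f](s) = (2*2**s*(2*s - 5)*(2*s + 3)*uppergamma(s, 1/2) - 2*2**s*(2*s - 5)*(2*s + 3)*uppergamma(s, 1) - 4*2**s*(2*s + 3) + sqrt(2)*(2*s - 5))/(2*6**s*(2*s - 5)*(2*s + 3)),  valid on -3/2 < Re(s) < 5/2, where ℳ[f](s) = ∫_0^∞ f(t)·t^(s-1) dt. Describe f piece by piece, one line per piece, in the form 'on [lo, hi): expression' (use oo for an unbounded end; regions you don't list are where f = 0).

on [0, 1/6): 3*sqrt(3)*t**(3/2)
on [1/6, 1/3): exp(-3*t)
on [1/3, oo): sqrt(3)/(27*t**(5/2))

strip the common scale on t: 2*sqrt(2)*t**(3/2) on [0, 1/4); exp(-2*t) on [1/4, 1/2); sqrt(2)/(8*t**(5/2)) on [1/2, ∞)
invert the common scale on t to get t**(3/2) on [0, 1/2); exp(-t) on [1/2, 1); t**(-5/2) on [1, ∞)
summing 3 kernel integrals split by 1/6, 1/3 yields ℳ[f](s)
the [0, 1/6) slice contributes ∫ 3*sqrt(3)*t**(3/2)·t^(s-1) dt
∫ exp(-3*t)·t^(s-1) over [1/6, 1/3)
on [1/3, ∞): add ∫ sqrt(3)/(27*t**(5/2))·t^(s-1) dt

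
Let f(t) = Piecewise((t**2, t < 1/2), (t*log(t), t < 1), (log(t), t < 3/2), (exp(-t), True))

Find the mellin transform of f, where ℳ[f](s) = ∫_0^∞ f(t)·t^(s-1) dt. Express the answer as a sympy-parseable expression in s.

breakpoints 1/2, 1, 3/2: one integral from each of the 4 segments
segment [0, 1/2) carries t**2; integrate it
on [1/2, 1): add ∫ t*log(t)·t^(s-1) dt
segment 1 to 3/2 holds log(t); add its integral
segment [3/2, ∞) carries exp(-t); integrate it

(4*2**s*s**2*(s + 2)*(s**2 + 2*s + 1)*uppergamma(s, 3/2) - 4*2**s*s**2*(s + 2) + 4*2**s*(s + 2)*(s**2 + 2*s + 1) + 3**s*s*(s + 2)*(-4*log(2) + 4*log(3))*(s**2 + 2*s + 1) - 4*3**s*(s + 2)*(s**2 + 2*s + 1) + s**3*(s + 2)*log(4) + s**2*(s + 2)*log(4) + 2*s**2*(s + 2) + s**2*(s**2 + 2*s + 1))/(4*2**s*s**2*(s + 2)*(s**2 + 2*s + 1))
  Re(s) > -2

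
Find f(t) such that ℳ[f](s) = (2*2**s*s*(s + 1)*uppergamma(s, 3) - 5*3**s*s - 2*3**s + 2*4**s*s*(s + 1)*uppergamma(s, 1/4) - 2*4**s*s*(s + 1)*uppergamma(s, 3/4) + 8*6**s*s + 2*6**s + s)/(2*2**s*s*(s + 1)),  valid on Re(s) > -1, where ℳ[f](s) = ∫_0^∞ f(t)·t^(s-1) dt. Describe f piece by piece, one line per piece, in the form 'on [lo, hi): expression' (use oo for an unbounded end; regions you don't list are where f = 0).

on [0, 1/2): t
on [1/2, 3/2): exp(-t/2)
on [3/2, 3): t + 1
on [3, oo): exp(-t)

breakpoints 1/2, 3/2, 3: one integral from each of the 4 segments
on [0, 1/2): add ∫ t·t^(s-1) dt
piece [1/2, 3/2): integrate exp(-t/2) against the kernel
[3/2, 3) adds the kernel integral of (t + 1)
segment [3, ∞) carries exp(-t); integrate it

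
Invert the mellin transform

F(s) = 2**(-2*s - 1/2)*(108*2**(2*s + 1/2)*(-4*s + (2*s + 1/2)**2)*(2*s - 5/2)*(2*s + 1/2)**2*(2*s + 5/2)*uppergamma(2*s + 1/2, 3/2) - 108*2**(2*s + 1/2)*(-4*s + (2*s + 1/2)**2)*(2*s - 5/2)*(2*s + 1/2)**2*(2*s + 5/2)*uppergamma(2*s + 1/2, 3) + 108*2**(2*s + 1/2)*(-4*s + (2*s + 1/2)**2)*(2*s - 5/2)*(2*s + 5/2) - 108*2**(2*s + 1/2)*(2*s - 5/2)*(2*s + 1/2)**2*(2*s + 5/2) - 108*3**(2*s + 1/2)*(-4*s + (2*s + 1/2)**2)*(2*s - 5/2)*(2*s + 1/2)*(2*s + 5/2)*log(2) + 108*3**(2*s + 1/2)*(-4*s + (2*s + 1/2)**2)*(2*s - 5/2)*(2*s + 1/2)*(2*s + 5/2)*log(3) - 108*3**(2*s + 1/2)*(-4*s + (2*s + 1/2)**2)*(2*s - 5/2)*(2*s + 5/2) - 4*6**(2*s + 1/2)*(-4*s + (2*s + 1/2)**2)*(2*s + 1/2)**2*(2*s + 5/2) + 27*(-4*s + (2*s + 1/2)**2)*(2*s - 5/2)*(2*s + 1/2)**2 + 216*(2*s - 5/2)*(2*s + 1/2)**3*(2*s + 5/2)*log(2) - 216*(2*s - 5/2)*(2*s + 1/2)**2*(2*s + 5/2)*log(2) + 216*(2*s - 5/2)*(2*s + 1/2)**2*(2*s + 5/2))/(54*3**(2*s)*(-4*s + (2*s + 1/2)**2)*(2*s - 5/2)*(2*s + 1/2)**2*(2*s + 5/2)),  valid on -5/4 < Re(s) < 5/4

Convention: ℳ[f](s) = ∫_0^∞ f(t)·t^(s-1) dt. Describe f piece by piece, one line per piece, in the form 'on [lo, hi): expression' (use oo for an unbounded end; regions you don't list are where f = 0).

undo the power substitution: 9*sqrt(3)*t**(5/2) on [0, 1/6); sqrt(3)*log(3*t)/(3*sqrt(t)) on [1/6, 1/3); sqrt(3)*sqrt(t)*log(3*t) on [1/3, 1/2); …
invert the common scale on t to get t**(5/2) on [0, 1/2); log(t)/sqrt(t) on [1/2, 1); sqrt(t)*log(t) on [1, 3/2); …
back out the shared t-power: t**2 on [0, 1/2); log(t)/t on [1/2, 1); log(t) on [1, 3/2); …
treat the 5 regions marked off by 1/36, 1/9, 1/4, 1 separately and sum
over [0, 1/36), the kernel integral of 9*sqrt(3)*t**(5/4) enters the sum
on [1/36, 1/9): add ∫ sqrt(3)*log(3*sqrt(t))/(3*t**(1/4))·t^(s-1) dt
the [1/9, 1/4) slice contributes ∫ sqrt(3)*t**(1/4)*log(3*sqrt(t))·t^(s-1) dt
on [1/4, 1): add ∫ sqrt(3)*t**(1/4)*exp(-3*sqrt(t))·t^(s-1) dt
∫ over [1, ∞) of sqrt(3)/(27*t**(5/4))·t^(s-1) joins the sum

on [0, 1/36): 9*sqrt(3)*t**(5/4)
on [1/36, 1/9): sqrt(3)*log(3*sqrt(t))/(3*t**(1/4))
on [1/9, 1/4): sqrt(3)*t**(1/4)*log(3*sqrt(t))
on [1/4, 1): sqrt(3)*t**(1/4)*exp(-3*sqrt(t))
on [1, oo): sqrt(3)/(27*t**(5/4))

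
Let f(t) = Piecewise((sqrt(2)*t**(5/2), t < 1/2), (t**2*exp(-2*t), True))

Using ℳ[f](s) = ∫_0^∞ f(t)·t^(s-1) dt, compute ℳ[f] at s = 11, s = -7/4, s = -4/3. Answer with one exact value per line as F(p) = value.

F(11) = 1/110592 + 1302061345*exp(-1)/8192
F(-7/4) = 2**(3/4)*(3*uppergamma(1/4, 1) + 4)/6
F(-4/3) = 2**(1/3)*(7*uppergamma(2/3, 1) + 6)/14

back out the shared t-power: sqrt(2)*sqrt(t) on [0, 1/2); exp(-2*t) on [1/2, ∞)
peel off the common scale on t: sqrt(t) on [0, 1); exp(-t) on [1, ∞)
linearity at 1/2 turns ℳ[f](s) into 2 summed integrals
∫ over [0, 1/2) of sqrt(2)*t**(5/2)·t^(s-1) joins the sum
the [1/2, ∞) slice contributes ∫ t**2*exp(-2*t)·t^(s-1) dt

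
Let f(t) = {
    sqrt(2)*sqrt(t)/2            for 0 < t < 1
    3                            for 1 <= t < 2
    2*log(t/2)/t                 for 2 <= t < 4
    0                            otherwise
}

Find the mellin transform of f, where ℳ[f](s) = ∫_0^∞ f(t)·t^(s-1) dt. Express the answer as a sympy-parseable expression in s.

(2**s*s*(2*s + 1) + 3*2**s*(s - 1)**2*(2*s + 1) + 4**s*s*(s - 1)*(2*s + 1)*log(2)/2 - 4**s*s*(2*s + 1)/2 + sqrt(2)*s*(s - 1)**2 - 3*(s - 1)**2*(2*s + 1))/(s*(s - 1)**2*(2*s + 1))
  Re(s) > -1/2

the common scale on t comes off first: sqrt(t) on [0, 1/2); 3 on [1/2, 1); log(t)/t on [1, 2)
remove the shared t-power first: t**(3/2) on [0, 1/2); 3*t on [1/2, 1); log(t) on [1, 2)
split f at 1, 2: ℳ[f](s) collects 3 kernel integrals
∫ over [0, 1) of sqrt(2)*sqrt(t)/2·t^(s-1) joins the sum
∫ over [1, 2) of 3·t^(s-1) joins the sum
for t in [2, 4): the term is ∫ 2*log(t/2)/t·t^(s-1)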